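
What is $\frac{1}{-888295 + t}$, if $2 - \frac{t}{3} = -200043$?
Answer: $- \frac{1}{288160} \approx -3.4703 \cdot 10^{-6}$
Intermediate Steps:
$t = 600135$ ($t = 6 - -600129 = 6 + 600129 = 600135$)
$\frac{1}{-888295 + t} = \frac{1}{-888295 + 600135} = \frac{1}{-288160} = - \frac{1}{288160}$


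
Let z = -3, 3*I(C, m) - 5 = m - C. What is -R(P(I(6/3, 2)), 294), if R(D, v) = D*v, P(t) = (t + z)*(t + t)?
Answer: 3920/3 ≈ 1306.7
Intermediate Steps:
I(C, m) = 5/3 - C/3 + m/3 (I(C, m) = 5/3 + (m - C)/3 = 5/3 + (-C/3 + m/3) = 5/3 - C/3 + m/3)
P(t) = 2*t*(-3 + t) (P(t) = (t - 3)*(t + t) = (-3 + t)*(2*t) = 2*t*(-3 + t))
-R(P(I(6/3, 2)), 294) = -2*(5/3 - 2/3 + (1/3)*2)*(-3 + (5/3 - 2/3 + (1/3)*2))*294 = -2*(5/3 - 2/3 + 2/3)*(-3 + (5/3 - 2/3 + 2/3))*294 = -2*(5/3)*(-3 + 5/3)*294 = -2*(5/3)*(-4/3)*294 = -(-40)*294/9 = -1*(-3920/3) = 3920/3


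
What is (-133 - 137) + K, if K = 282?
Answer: 12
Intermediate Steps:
(-133 - 137) + K = (-133 - 137) + 282 = -270 + 282 = 12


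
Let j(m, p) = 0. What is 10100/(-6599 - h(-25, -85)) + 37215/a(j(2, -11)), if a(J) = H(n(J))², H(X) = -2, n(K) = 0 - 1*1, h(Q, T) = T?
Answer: 121189055/13028 ≈ 9302.2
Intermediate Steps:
n(K) = -1 (n(K) = 0 - 1 = -1)
a(J) = 4 (a(J) = (-2)² = 4)
10100/(-6599 - h(-25, -85)) + 37215/a(j(2, -11)) = 10100/(-6599 - 1*(-85)) + 37215/4 = 10100/(-6599 + 85) + 37215*(¼) = 10100/(-6514) + 37215/4 = 10100*(-1/6514) + 37215/4 = -5050/3257 + 37215/4 = 121189055/13028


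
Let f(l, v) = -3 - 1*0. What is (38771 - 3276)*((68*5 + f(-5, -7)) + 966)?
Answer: 46249985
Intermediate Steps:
f(l, v) = -3 (f(l, v) = -3 + 0 = -3)
(38771 - 3276)*((68*5 + f(-5, -7)) + 966) = (38771 - 3276)*((68*5 - 3) + 966) = 35495*((340 - 3) + 966) = 35495*(337 + 966) = 35495*1303 = 46249985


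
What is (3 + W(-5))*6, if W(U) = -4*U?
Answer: 138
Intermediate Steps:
(3 + W(-5))*6 = (3 - 4*(-5))*6 = (3 + 20)*6 = 23*6 = 138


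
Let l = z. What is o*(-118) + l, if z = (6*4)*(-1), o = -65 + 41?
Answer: 2808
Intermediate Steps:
o = -24
z = -24 (z = 24*(-1) = -24)
l = -24
o*(-118) + l = -24*(-118) - 24 = 2832 - 24 = 2808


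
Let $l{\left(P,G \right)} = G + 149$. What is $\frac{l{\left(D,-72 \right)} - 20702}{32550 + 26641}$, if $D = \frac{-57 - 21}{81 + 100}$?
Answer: $- \frac{1875}{5381} \approx -0.34845$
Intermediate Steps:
$D = - \frac{78}{181} \approx -0.43094$
$l{\left(P,G \right)} = 149 + G$
$\frac{l{\left(D,-72 \right)} - 20702}{32550 + 26641} = \frac{\left(149 - 72\right) - 20702}{32550 + 26641} = \frac{77 - 20702}{59191} = \left(-20625\right) \frac{1}{59191} = - \frac{1875}{5381}$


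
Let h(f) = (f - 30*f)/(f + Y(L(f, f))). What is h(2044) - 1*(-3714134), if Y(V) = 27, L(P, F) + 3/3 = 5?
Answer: 7691912238/2071 ≈ 3.7141e+6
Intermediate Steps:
L(P, F) = 4 (L(P, F) = -1 + 5 = 4)
h(f) = -29*f/(27 + f) (h(f) = (f - 30*f)/(f + 27) = (-29*f)/(27 + f) = -29*f/(27 + f))
h(2044) - 1*(-3714134) = -29*2044/(27 + 2044) - 1*(-3714134) = -29*2044/2071 + 3714134 = -29*2044*1/2071 + 3714134 = -59276/2071 + 3714134 = 7691912238/2071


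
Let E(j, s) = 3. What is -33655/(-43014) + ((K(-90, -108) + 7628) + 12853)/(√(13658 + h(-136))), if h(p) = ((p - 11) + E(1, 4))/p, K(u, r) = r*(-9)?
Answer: 33655/43014 + 21453*√986867/116102 ≈ 184.34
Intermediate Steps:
K(u, r) = -9*r
h(p) = (-8 + p)/p (h(p) = ((p - 11) + 3)/p = ((-11 + p) + 3)/p = (-8 + p)/p)
-33655/(-43014) + ((K(-90, -108) + 7628) + 12853)/(√(13658 + h(-136))) = -33655/(-43014) + ((-9*(-108) + 7628) + 12853)/(√(13658 + (-8 - 136)/(-136))) = -33655*(-1/43014) + ((972 + 7628) + 12853)/(√(13658 - 1/136*(-144))) = 33655/43014 + (8600 + 12853)/(√(13658 + 18/17)) = 33655/43014 + 21453/(√(232204/17)) = 33655/43014 + 21453/((2*√986867/17)) = 33655/43014 + 21453*(√986867/116102) = 33655/43014 + 21453*√986867/116102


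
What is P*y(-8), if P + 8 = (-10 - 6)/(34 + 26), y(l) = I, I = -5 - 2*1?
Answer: 868/15 ≈ 57.867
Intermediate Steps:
I = -7 (I = -5 - 2 = -7)
y(l) = -7
P = -124/15 (P = -8 + (-10 - 6)/(34 + 26) = -8 - 16/60 = -8 - 16*1/60 = -8 - 4/15 = -124/15 ≈ -8.2667)
P*y(-8) = -124/15*(-7) = 868/15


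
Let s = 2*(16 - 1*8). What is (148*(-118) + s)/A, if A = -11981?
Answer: 17448/11981 ≈ 1.4563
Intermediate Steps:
s = 16 (s = 2*(16 - 8) = 2*8 = 16)
(148*(-118) + s)/A = (148*(-118) + 16)/(-11981) = (-17464 + 16)*(-1/11981) = -17448*(-1/11981) = 17448/11981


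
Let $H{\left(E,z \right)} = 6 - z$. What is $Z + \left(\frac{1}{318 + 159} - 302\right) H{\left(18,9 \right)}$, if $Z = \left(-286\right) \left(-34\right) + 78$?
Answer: $\frac{1702571}{159} \approx 10708.0$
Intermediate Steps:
$Z = 9802$ ($Z = 9724 + 78 = 9802$)
$Z + \left(\frac{1}{318 + 159} - 302\right) H{\left(18,9 \right)} = 9802 + \left(\frac{1}{318 + 159} - 302\right) \left(6 - 9\right) = 9802 + \left(\frac{1}{477} - 302\right) \left(6 - 9\right) = 9802 + \left(\frac{1}{477} - 302\right) \left(-3\right) = 9802 - - \frac{144053}{159} = 9802 + \frac{144053}{159} = \frac{1702571}{159}$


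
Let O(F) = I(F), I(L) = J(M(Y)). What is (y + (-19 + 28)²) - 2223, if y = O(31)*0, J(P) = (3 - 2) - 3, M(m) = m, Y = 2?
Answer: -2142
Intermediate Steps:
J(P) = -2 (J(P) = 1 - 3 = -2)
I(L) = -2
O(F) = -2
y = 0 (y = -2*0 = 0)
(y + (-19 + 28)²) - 2223 = (0 + (-19 + 28)²) - 2223 = (0 + 9²) - 2223 = (0 + 81) - 2223 = 81 - 2223 = -2142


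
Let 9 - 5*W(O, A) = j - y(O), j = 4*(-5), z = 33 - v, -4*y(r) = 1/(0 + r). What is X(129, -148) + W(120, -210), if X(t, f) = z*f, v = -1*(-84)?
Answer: 18129119/2400 ≈ 7553.8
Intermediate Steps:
v = 84
y(r) = -1/(4*r) (y(r) = -1/(4*(0 + r)) = -1/(4*r))
z = -51 (z = 33 - 1*84 = 33 - 84 = -51)
j = -20
W(O, A) = 29/5 - 1/(20*O) (W(O, A) = 9/5 - (-20 - (-1)/(4*O))/5 = 9/5 - (-20 + 1/(4*O))/5 = 9/5 + (4 - 1/(20*O)) = 29/5 - 1/(20*O))
X(t, f) = -51*f
X(129, -148) + W(120, -210) = -51*(-148) + (1/20)*(-1 + 116*120)/120 = 7548 + (1/20)*(1/120)*(-1 + 13920) = 7548 + (1/20)*(1/120)*13919 = 7548 + 13919/2400 = 18129119/2400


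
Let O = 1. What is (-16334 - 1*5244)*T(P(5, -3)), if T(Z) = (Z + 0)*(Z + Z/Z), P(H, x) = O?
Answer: -43156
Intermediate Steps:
P(H, x) = 1
T(Z) = Z*(1 + Z) (T(Z) = Z*(Z + 1) = Z*(1 + Z))
(-16334 - 1*5244)*T(P(5, -3)) = (-16334 - 1*5244)*(1*(1 + 1)) = (-16334 - 5244)*(1*2) = -21578*2 = -43156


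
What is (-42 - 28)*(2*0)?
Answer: 0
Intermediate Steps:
(-42 - 28)*(2*0) = -70*0 = 0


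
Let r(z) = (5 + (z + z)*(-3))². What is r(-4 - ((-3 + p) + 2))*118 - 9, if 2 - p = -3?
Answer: 331453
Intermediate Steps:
p = 5 (p = 2 - 1*(-3) = 2 + 3 = 5)
r(z) = (5 - 6*z)² (r(z) = (5 + (2*z)*(-3))² = (5 - 6*z)²)
r(-4 - ((-3 + p) + 2))*118 - 9 = (-5 + 6*(-4 - ((-3 + 5) + 2)))²*118 - 9 = (-5 + 6*(-4 - (2 + 2)))²*118 - 9 = (-5 + 6*(-4 - 1*4))²*118 - 9 = (-5 + 6*(-4 - 4))²*118 - 9 = (-5 + 6*(-8))²*118 - 9 = (-5 - 48)²*118 - 9 = (-53)²*118 - 9 = 2809*118 - 9 = 331462 - 9 = 331453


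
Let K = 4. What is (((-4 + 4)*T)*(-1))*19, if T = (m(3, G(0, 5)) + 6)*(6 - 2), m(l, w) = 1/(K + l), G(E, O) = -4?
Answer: 0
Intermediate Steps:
m(l, w) = 1/(4 + l)
T = 172/7 (T = (1/(4 + 3) + 6)*(6 - 2) = (1/7 + 6)*4 = (⅐ + 6)*4 = (43/7)*4 = 172/7 ≈ 24.571)
(((-4 + 4)*T)*(-1))*19 = (((-4 + 4)*(172/7))*(-1))*19 = ((0*(172/7))*(-1))*19 = (0*(-1))*19 = 0*19 = 0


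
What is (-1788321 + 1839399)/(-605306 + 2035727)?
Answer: 17026/476807 ≈ 0.035708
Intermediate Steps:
(-1788321 + 1839399)/(-605306 + 2035727) = 51078/1430421 = 51078*(1/1430421) = 17026/476807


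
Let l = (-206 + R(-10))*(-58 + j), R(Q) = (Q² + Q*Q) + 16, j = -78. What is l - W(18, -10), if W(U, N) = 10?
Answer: -1370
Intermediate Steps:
R(Q) = 16 + 2*Q² (R(Q) = (Q² + Q²) + 16 = 2*Q² + 16 = 16 + 2*Q²)
l = -1360 (l = (-206 + (16 + 2*(-10)²))*(-58 - 78) = (-206 + (16 + 2*100))*(-136) = (-206 + (16 + 200))*(-136) = (-206 + 216)*(-136) = 10*(-136) = -1360)
l - W(18, -10) = -1360 - 1*10 = -1360 - 10 = -1370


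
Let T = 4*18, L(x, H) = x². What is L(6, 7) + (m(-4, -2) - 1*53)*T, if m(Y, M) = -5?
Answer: -4140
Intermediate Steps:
T = 72
L(6, 7) + (m(-4, -2) - 1*53)*T = 6² + (-5 - 1*53)*72 = 36 + (-5 - 53)*72 = 36 - 58*72 = 36 - 4176 = -4140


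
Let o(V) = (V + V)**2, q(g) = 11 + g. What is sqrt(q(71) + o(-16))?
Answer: sqrt(1106) ≈ 33.257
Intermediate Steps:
o(V) = 4*V**2 (o(V) = (2*V)**2 = 4*V**2)
sqrt(q(71) + o(-16)) = sqrt((11 + 71) + 4*(-16)**2) = sqrt(82 + 4*256) = sqrt(82 + 1024) = sqrt(1106)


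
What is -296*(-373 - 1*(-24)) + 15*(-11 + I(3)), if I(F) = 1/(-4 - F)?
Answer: 721958/7 ≈ 1.0314e+5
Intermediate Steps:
-296*(-373 - 1*(-24)) + 15*(-11 + I(3)) = -296*(-373 - 1*(-24)) + 15*(-11 - 1/(4 + 3)) = -296*(-373 + 24) + 15*(-11 - 1/7) = -296*(-349) + 15*(-11 - 1*⅐) = 103304 + 15*(-11 - ⅐) = 103304 + 15*(-78/7) = 103304 - 1170/7 = 721958/7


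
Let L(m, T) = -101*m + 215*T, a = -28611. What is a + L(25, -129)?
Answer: -58871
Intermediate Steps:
a + L(25, -129) = -28611 + (-101*25 + 215*(-129)) = -28611 + (-2525 - 27735) = -28611 - 30260 = -58871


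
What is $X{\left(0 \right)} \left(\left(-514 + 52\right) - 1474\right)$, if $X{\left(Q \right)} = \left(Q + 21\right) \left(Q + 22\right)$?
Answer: $-894432$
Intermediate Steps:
$X{\left(Q \right)} = \left(21 + Q\right) \left(22 + Q\right)$
$X{\left(0 \right)} \left(\left(-514 + 52\right) - 1474\right) = \left(462 + 0^{2} + 43 \cdot 0\right) \left(\left(-514 + 52\right) - 1474\right) = \left(462 + 0 + 0\right) \left(-462 - 1474\right) = 462 \left(-1936\right) = -894432$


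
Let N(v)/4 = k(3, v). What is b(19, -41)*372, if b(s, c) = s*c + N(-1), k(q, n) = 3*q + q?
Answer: -271932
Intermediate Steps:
k(q, n) = 4*q
N(v) = 48 (N(v) = 4*(4*3) = 4*12 = 48)
b(s, c) = 48 + c*s (b(s, c) = s*c + 48 = c*s + 48 = 48 + c*s)
b(19, -41)*372 = (48 - 41*19)*372 = (48 - 779)*372 = -731*372 = -271932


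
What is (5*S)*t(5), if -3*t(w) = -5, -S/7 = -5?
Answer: 875/3 ≈ 291.67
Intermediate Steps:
S = 35 (S = -7*(-5) = 35)
t(w) = 5/3 (t(w) = -1/3*(-5) = 5/3)
(5*S)*t(5) = (5*35)*(5/3) = 175*(5/3) = 875/3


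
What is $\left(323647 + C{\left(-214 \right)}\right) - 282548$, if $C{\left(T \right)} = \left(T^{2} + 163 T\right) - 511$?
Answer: $51502$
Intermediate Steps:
$C{\left(T \right)} = -511 + T^{2} + 163 T$
$\left(323647 + C{\left(-214 \right)}\right) - 282548 = \left(323647 + \left(-511 + \left(-214\right)^{2} + 163 \left(-214\right)\right)\right) - 282548 = \left(323647 - -10403\right) - 282548 = \left(323647 + 10403\right) - 282548 = 334050 - 282548 = 51502$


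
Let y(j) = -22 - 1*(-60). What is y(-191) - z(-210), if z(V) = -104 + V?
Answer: 352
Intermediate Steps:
y(j) = 38 (y(j) = -22 + 60 = 38)
y(-191) - z(-210) = 38 - (-104 - 210) = 38 - 1*(-314) = 38 + 314 = 352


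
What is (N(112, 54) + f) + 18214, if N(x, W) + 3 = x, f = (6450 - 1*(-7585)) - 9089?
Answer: 23269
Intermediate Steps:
f = 4946 (f = (6450 + 7585) - 9089 = 14035 - 9089 = 4946)
N(x, W) = -3 + x
(N(112, 54) + f) + 18214 = ((-3 + 112) + 4946) + 18214 = (109 + 4946) + 18214 = 5055 + 18214 = 23269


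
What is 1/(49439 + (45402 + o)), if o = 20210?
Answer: 1/115051 ≈ 8.6918e-6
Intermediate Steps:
1/(49439 + (45402 + o)) = 1/(49439 + (45402 + 20210)) = 1/(49439 + 65612) = 1/115051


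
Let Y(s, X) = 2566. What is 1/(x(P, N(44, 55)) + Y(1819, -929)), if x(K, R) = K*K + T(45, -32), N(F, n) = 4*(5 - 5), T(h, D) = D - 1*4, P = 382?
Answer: 1/148454 ≈ 6.7361e-6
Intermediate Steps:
T(h, D) = -4 + D (T(h, D) = D - 4 = -4 + D)
N(F, n) = 0 (N(F, n) = 4*0 = 0)
x(K, R) = -36 + K² (x(K, R) = K*K + (-4 - 32) = K² - 36 = -36 + K²)
1/(x(P, N(44, 55)) + Y(1819, -929)) = 1/((-36 + 382²) + 2566) = 1/((-36 + 145924) + 2566) = 1/(145888 + 2566) = 1/148454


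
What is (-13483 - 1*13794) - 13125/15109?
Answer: -412141318/15109 ≈ -27278.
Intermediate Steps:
(-13483 - 1*13794) - 13125/15109 = (-13483 - 13794) - 13125*1/15109 = -27277 - 13125/15109 = -412141318/15109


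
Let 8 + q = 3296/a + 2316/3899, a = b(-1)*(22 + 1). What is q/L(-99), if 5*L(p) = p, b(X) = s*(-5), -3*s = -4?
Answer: 12959068/8878023 ≈ 1.4597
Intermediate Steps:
s = 4/3 (s = -⅓*(-4) = 4/3 ≈ 1.3333)
b(X) = -20/3 (b(X) = (4/3)*(-5) = -20/3)
L(p) = p/5
a = -460/3 (a = -20*(22 + 1)/3 = -20/3*23 = -460/3 ≈ -153.33)
q = -12959068/448385 (q = -8 + (3296/(-460/3) + 2316/3899) = -8 + (3296*(-3/460) + 2316*(1/3899)) = -8 + (-2472/115 + 2316/3899) = -8 - 9371988/448385 = -12959068/448385 ≈ -28.902)
q/L(-99) = -12959068/(448385*((⅕)*(-99))) = -12959068/(448385*(-99/5)) = -12959068/448385*(-5/99) = 12959068/8878023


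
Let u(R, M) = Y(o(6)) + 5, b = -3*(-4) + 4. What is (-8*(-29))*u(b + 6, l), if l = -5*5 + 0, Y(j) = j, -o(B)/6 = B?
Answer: -7192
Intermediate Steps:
o(B) = -6*B
b = 16 (b = 12 + 4 = 16)
l = -25 (l = -25 + 0 = -25)
u(R, M) = -31 (u(R, M) = -6*6 + 5 = -36 + 5 = -31)
(-8*(-29))*u(b + 6, l) = -8*(-29)*(-31) = 232*(-31) = -7192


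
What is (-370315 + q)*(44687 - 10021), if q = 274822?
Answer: -3310360338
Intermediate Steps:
(-370315 + q)*(44687 - 10021) = (-370315 + 274822)*(44687 - 10021) = -95493*34666 = -3310360338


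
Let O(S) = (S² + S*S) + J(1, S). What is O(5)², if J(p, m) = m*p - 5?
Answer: 2500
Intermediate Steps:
J(p, m) = -5 + m*p
O(S) = -5 + S + 2*S² (O(S) = (S² + S*S) + (-5 + S*1) = (S² + S²) + (-5 + S) = 2*S² + (-5 + S) = -5 + S + 2*S²)
O(5)² = (-5 + 5 + 2*5²)² = (-5 + 5 + 2*25)² = (-5 + 5 + 50)² = 50² = 2500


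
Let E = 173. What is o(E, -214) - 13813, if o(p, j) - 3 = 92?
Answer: -13718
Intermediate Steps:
o(p, j) = 95 (o(p, j) = 3 + 92 = 95)
o(E, -214) - 13813 = 95 - 13813 = -13718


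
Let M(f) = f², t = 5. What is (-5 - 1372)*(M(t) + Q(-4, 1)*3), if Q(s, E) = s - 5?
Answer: 2754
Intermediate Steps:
Q(s, E) = -5 + s
(-5 - 1372)*(M(t) + Q(-4, 1)*3) = (-5 - 1372)*(5² + (-5 - 4)*3) = -1377*(25 - 9*3) = -1377*(25 - 27) = -1377*(-2) = 2754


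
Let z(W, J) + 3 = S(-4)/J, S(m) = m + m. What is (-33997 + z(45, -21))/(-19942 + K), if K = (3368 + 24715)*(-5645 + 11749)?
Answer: -11516/58054395 ≈ -0.00019837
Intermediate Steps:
S(m) = 2*m
z(W, J) = -3 - 8/J (z(W, J) = -3 + (2*(-4))/J = -3 - 8/J)
K = 171418632 (K = 28083*6104 = 171418632)
(-33997 + z(45, -21))/(-19942 + K) = (-33997 + (-3 - 8/(-21)))/(-19942 + 171418632) = (-33997 + (-3 - 8*(-1/21)))/171398690 = (-33997 + (-3 + 8/21))*(1/171398690) = (-33997 - 55/21)*(1/171398690) = -713992/21*1/171398690 = -11516/58054395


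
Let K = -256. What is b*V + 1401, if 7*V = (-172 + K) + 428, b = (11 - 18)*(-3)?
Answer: 1401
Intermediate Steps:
b = 21 (b = -7*(-3) = 21)
V = 0 (V = ((-172 - 256) + 428)/7 = (-428 + 428)/7 = (⅐)*0 = 0)
b*V + 1401 = 21*0 + 1401 = 0 + 1401 = 1401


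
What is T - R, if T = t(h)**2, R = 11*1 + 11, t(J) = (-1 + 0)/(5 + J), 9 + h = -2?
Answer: -791/36 ≈ -21.972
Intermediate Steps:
h = -11 (h = -9 - 2 = -11)
t(J) = -1/(5 + J)
R = 22 (R = 11 + 11 = 22)
T = 1/36 (T = (-1/(5 - 11))**2 = (-1/(-6))**2 = (-1*(-1/6))**2 = (1/6)**2 = 1/36 ≈ 0.027778)
T - R = 1/36 - 1*22 = 1/36 - 22 = -791/36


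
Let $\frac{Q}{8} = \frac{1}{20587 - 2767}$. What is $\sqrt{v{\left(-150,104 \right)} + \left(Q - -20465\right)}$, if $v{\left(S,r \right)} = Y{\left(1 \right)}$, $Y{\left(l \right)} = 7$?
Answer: $\frac{\sqrt{5016151910}}{495} \approx 143.08$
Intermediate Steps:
$Q = \frac{2}{4455}$ ($Q = \frac{8}{20587 - 2767} = \frac{8}{17820} = 8 \cdot \frac{1}{17820} = \frac{2}{4455} \approx 0.00044893$)
$v{\left(S,r \right)} = 7$
$\sqrt{v{\left(-150,104 \right)} + \left(Q - -20465\right)} = \sqrt{7 + \left(\frac{2}{4455} - -20465\right)} = \sqrt{7 + \left(\frac{2}{4455} + 20465\right)} = \sqrt{7 + \frac{91171577}{4455}} = \sqrt{\frac{91202762}{4455}} = \frac{\sqrt{5016151910}}{495}$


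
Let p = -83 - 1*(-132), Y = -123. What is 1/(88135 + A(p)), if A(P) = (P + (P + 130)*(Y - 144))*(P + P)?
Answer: -1/4590777 ≈ -2.1783e-7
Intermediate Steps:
p = 49 (p = -83 + 132 = 49)
A(P) = 2*P*(-34710 - 266*P) (A(P) = (P + (P + 130)*(-123 - 144))*(P + P) = (P + (130 + P)*(-267))*(2*P) = (P + (-34710 - 267*P))*(2*P) = (-34710 - 266*P)*(2*P) = 2*P*(-34710 - 266*P))
1/(88135 + A(p)) = 1/(88135 - 4*49*(17355 + 133*49)) = 1/(88135 - 4*49*(17355 + 6517)) = 1/(88135 - 4*49*23872) = 1/(88135 - 4678912) = 1/(-4590777) = -1/4590777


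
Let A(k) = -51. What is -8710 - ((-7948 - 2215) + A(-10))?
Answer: 1504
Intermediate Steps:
-8710 - ((-7948 - 2215) + A(-10)) = -8710 - ((-7948 - 2215) - 51) = -8710 - (-10163 - 51) = -8710 - 1*(-10214) = -8710 + 10214 = 1504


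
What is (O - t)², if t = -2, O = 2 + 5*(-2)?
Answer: 36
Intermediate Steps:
O = -8 (O = 2 - 10 = -8)
(O - t)² = (-8 - 1*(-2))² = (-8 + 2)² = (-6)² = 36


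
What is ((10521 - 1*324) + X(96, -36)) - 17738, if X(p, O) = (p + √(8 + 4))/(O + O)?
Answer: -22627/3 - √3/36 ≈ -7542.4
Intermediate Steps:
X(p, O) = (p + 2*√3)/(2*O) (X(p, O) = (p + √12)/((2*O)) = (p + 2*√3)*(1/(2*O)) = (p + 2*√3)/(2*O))
((10521 - 1*324) + X(96, -36)) - 17738 = ((10521 - 1*324) + (√3 + (½)*96)/(-36)) - 17738 = ((10521 - 324) - (√3 + 48)/36) - 17738 = (10197 - (48 + √3)/36) - 17738 = (10197 + (-4/3 - √3/36)) - 17738 = (30587/3 - √3/36) - 17738 = -22627/3 - √3/36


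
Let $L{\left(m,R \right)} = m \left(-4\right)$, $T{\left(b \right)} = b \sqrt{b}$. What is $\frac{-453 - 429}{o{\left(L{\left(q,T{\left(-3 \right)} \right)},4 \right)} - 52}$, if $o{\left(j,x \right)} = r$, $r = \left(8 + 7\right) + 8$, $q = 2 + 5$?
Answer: $\frac{882}{29} \approx 30.414$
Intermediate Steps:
$q = 7$
$T{\left(b \right)} = b^{\frac{3}{2}}$
$L{\left(m,R \right)} = - 4 m$
$r = 23$ ($r = 15 + 8 = 23$)
$o{\left(j,x \right)} = 23$
$\frac{-453 - 429}{o{\left(L{\left(q,T{\left(-3 \right)} \right)},4 \right)} - 52} = \frac{-453 - 429}{23 - 52} = - \frac{882}{-29} = \left(-882\right) \left(- \frac{1}{29}\right) = \frac{882}{29}$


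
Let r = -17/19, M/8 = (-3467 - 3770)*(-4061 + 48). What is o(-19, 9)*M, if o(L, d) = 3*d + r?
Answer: 115238977408/19 ≈ 6.0652e+9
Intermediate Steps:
M = 232336648 (M = 8*((-3467 - 3770)*(-4061 + 48)) = 8*(-7237*(-4013)) = 8*29042081 = 232336648)
r = -17/19 (r = -17*1/19 = -17/19 ≈ -0.89474)
o(L, d) = -17/19 + 3*d (o(L, d) = 3*d - 17/19 = -17/19 + 3*d)
o(-19, 9)*M = (-17/19 + 3*9)*232336648 = (-17/19 + 27)*232336648 = (496/19)*232336648 = 115238977408/19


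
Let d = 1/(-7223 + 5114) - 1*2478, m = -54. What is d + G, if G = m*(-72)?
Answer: 2973689/2109 ≈ 1410.0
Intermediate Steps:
G = 3888 (G = -54*(-72) = 3888)
d = -5226103/2109 (d = 1/(-2109) - 2478 = -1/2109 - 2478 = -5226103/2109 ≈ -2478.0)
d + G = -5226103/2109 + 3888 = 2973689/2109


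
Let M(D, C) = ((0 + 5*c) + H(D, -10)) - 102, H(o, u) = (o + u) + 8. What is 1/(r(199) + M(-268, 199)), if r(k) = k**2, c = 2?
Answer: 1/39239 ≈ 2.5485e-5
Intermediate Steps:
H(o, u) = 8 + o + u
M(D, C) = -94 + D (M(D, C) = ((0 + 5*2) + (8 + D - 10)) - 102 = ((0 + 10) + (-2 + D)) - 102 = (10 + (-2 + D)) - 102 = (8 + D) - 102 = -94 + D)
1/(r(199) + M(-268, 199)) = 1/(199**2 + (-94 - 268)) = 1/(39601 - 362) = 1/39239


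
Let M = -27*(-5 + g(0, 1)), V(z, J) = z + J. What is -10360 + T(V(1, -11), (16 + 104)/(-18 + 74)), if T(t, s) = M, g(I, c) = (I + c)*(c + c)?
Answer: -10279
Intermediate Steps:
g(I, c) = 2*c*(I + c) (g(I, c) = (I + c)*(2*c) = 2*c*(I + c))
V(z, J) = J + z
M = 81 (M = -27*(-5 + 2*1*(0 + 1)) = -27*(-5 + 2*1*1) = -27*(-5 + 2) = -27*(-3) = 81)
T(t, s) = 81
-10360 + T(V(1, -11), (16 + 104)/(-18 + 74)) = -10360 + 81 = -10279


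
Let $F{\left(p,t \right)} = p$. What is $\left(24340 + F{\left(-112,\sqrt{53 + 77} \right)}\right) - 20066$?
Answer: $4162$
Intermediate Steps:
$\left(24340 + F{\left(-112,\sqrt{53 + 77} \right)}\right) - 20066 = \left(24340 - 112\right) - 20066 = 24228 - 20066 = 4162$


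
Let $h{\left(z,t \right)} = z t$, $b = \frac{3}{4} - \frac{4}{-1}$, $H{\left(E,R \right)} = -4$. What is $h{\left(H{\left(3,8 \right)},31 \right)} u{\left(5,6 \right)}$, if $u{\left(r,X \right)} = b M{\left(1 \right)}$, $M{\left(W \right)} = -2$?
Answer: $1178$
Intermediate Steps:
$b = \frac{19}{4}$ ($b = 3 \cdot \frac{1}{4} - -4 = \frac{3}{4} + 4 = \frac{19}{4} \approx 4.75$)
$h{\left(z,t \right)} = t z$
$u{\left(r,X \right)} = - \frac{19}{2}$ ($u{\left(r,X \right)} = \frac{19}{4} \left(-2\right) = - \frac{19}{2}$)
$h{\left(H{\left(3,8 \right)},31 \right)} u{\left(5,6 \right)} = 31 \left(-4\right) \left(- \frac{19}{2}\right) = \left(-124\right) \left(- \frac{19}{2}\right) = 1178$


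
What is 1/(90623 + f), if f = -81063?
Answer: 1/9560 ≈ 0.00010460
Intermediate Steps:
1/(90623 + f) = 1/(90623 - 81063) = 1/9560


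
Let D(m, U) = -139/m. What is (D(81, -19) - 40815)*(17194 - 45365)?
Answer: 93137664334/81 ≈ 1.1498e+9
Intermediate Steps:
(D(81, -19) - 40815)*(17194 - 45365) = (-139/81 - 40815)*(17194 - 45365) = (-139*1/81 - 40815)*(-28171) = (-139/81 - 40815)*(-28171) = -3306154/81*(-28171) = 93137664334/81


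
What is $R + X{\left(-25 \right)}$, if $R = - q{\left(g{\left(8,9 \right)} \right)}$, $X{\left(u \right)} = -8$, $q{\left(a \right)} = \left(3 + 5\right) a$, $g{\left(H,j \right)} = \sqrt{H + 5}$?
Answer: $-8 - 8 \sqrt{13} \approx -36.844$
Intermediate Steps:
$g{\left(H,j \right)} = \sqrt{5 + H}$
$q{\left(a \right)} = 8 a$
$R = - 8 \sqrt{13}$ ($R = - 8 \sqrt{5 + 8} = - 8 \sqrt{13} \approx -28.844$)
$R + X{\left(-25 \right)} = - 8 \sqrt{13} - 8 = -8 - 8 \sqrt{13}$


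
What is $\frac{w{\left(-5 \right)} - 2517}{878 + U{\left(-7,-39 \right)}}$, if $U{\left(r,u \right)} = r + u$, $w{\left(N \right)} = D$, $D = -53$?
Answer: $- \frac{1285}{416} \approx -3.0889$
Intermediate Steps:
$w{\left(N \right)} = -53$
$\frac{w{\left(-5 \right)} - 2517}{878 + U{\left(-7,-39 \right)}} = \frac{-53 - 2517}{878 - 46} = - \frac{2570}{878 - 46} = - \frac{2570}{832} = \left(-2570\right) \frac{1}{832} = - \frac{1285}{416}$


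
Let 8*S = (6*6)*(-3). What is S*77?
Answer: -2079/2 ≈ -1039.5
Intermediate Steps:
S = -27/2 (S = ((6*6)*(-3))/8 = (36*(-3))/8 = (1/8)*(-108) = -27/2 ≈ -13.500)
S*77 = -27/2*77 = -2079/2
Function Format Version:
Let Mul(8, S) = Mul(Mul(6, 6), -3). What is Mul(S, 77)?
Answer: Rational(-2079, 2) ≈ -1039.5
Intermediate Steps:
S = Rational(-27, 2) (S = Mul(Rational(1, 8), Mul(Mul(6, 6), -3)) = Mul(Rational(1, 8), Mul(36, -3)) = Mul(Rational(1, 8), -108) = Rational(-27, 2) ≈ -13.500)
Mul(S, 77) = Mul(Rational(-27, 2), 77) = Rational(-2079, 2)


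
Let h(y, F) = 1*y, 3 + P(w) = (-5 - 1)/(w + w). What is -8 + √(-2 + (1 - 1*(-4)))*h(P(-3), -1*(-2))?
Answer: -8 - 2*√3 ≈ -11.464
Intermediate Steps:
P(w) = -3 - 3/w (P(w) = -3 + (-5 - 1)/(w + w) = -3 - 6*1/(2*w) = -3 - 3/w)
h(y, F) = y
-8 + √(-2 + (1 - 1*(-4)))*h(P(-3), -1*(-2)) = -8 + √(-2 + (1 - 1*(-4)))*(-3 - 3/(-3)) = -8 + √(-2 + (1 + 4))*(-3 - 3*(-⅓)) = -8 + √(-2 + 5)*(-3 + 1) = -8 + √3*(-2) = -8 - 2*√3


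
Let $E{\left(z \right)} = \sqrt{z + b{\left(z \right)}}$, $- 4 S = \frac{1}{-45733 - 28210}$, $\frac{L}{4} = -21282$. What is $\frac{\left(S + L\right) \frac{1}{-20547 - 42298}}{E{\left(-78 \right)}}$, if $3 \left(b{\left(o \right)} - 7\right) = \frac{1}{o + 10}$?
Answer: $- \frac{5035695763 i \sqrt{738735}}{26924415755990} \approx - 0.16075 i$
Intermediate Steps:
$L = -85128$ ($L = 4 \left(-21282\right) = -85128$)
$S = \frac{1}{295772}$ ($S = - \frac{1}{4 \left(-45733 - 28210\right)} = - \frac{1}{4 \left(-73943\right)} = \left(- \frac{1}{4}\right) \left(- \frac{1}{73943}\right) = \frac{1}{295772} \approx 3.381 \cdot 10^{-6}$)
$b{\left(o \right)} = 7 + \frac{1}{3 \left(10 + o\right)}$ ($b{\left(o \right)} = 7 + \frac{1}{3 \left(o + 10\right)} = 7 + \frac{1}{3 \left(10 + o\right)}$)
$E{\left(z \right)} = \sqrt{z + \frac{211 + 21 z}{3 \left(10 + z\right)}}$
$\frac{\left(S + L\right) \frac{1}{-20547 - 42298}}{E{\left(-78 \right)}} = \frac{\left(\frac{1}{295772} - 85128\right) \frac{1}{-20547 - 42298}}{\frac{1}{3} \sqrt{3} \sqrt{\frac{211 + 3 \left(-78\right)^{2} + 51 \left(-78\right)}{10 - 78}}} = \frac{\left(- \frac{25178478815}{295772}\right) \frac{1}{-62845}}{\frac{1}{3} \sqrt{3} \sqrt{\frac{211 + 3 \cdot 6084 - 3978}{-68}}} = \frac{\left(- \frac{25178478815}{295772}\right) \left(- \frac{1}{62845}\right)}{\frac{1}{3} \sqrt{3} \sqrt{- \frac{211 + 18252 - 3978}{68}}} = \frac{5035695763}{3717558268 \frac{\sqrt{3} \sqrt{\left(- \frac{1}{68}\right) 14485}}{3}} = \frac{5035695763}{3717558268 \frac{\sqrt{3} \sqrt{- \frac{14485}{68}}}{3}} = \frac{5035695763}{3717558268 \frac{\sqrt{3} \frac{i \sqrt{246245}}{34}}{3}} = \frac{5035695763}{3717558268 \frac{i \sqrt{738735}}{102}} = \frac{5035695763 \left(- \frac{2 i \sqrt{738735}}{14485}\right)}{3717558268} = - \frac{5035695763 i \sqrt{738735}}{26924415755990}$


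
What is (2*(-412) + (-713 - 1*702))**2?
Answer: 5013121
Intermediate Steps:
(2*(-412) + (-713 - 1*702))**2 = (-824 + (-713 - 702))**2 = (-824 - 1415)**2 = (-2239)**2 = 5013121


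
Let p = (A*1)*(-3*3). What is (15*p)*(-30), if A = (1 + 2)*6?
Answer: 72900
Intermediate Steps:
A = 18 (A = 3*6 = 18)
p = -162 (p = (18*1)*(-3*3) = 18*(-9) = -162)
(15*p)*(-30) = (15*(-162))*(-30) = -2430*(-30) = 72900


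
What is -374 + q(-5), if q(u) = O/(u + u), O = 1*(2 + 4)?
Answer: -1873/5 ≈ -374.60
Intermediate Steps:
O = 6 (O = 1*6 = 6)
q(u) = 3/u (q(u) = 6/(u + u) = 6/((2*u)) = 6*(1/(2*u)) = 3/u)
-374 + q(-5) = -374 + 3/(-5) = -374 + 3*(-⅕) = -374 - ⅗ = -1873/5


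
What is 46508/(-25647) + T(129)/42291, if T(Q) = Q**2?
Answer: -171119789/120515253 ≈ -1.4199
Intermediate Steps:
46508/(-25647) + T(129)/42291 = 46508/(-25647) + 129**2/42291 = 46508*(-1/25647) + 16641*(1/42291) = -46508/25647 + 1849/4699 = -171119789/120515253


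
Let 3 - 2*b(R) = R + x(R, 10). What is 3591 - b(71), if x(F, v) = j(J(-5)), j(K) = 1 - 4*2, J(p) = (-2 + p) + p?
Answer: 7243/2 ≈ 3621.5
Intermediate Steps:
J(p) = -2 + 2*p
j(K) = -7 (j(K) = 1 - 8 = -7)
x(F, v) = -7
b(R) = 5 - R/2 (b(R) = 3/2 - (R - 7)/2 = 3/2 - (-7 + R)/2 = 3/2 + (7/2 - R/2) = 5 - R/2)
3591 - b(71) = 3591 - (5 - ½*71) = 3591 - (5 - 71/2) = 3591 - 1*(-61/2) = 3591 + 61/2 = 7243/2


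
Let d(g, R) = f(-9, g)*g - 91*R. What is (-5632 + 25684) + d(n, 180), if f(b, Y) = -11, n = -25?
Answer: 3947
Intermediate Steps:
d(g, R) = -91*R - 11*g (d(g, R) = -11*g - 91*R = -91*R - 11*g)
(-5632 + 25684) + d(n, 180) = (-5632 + 25684) + (-91*180 - 11*(-25)) = 20052 + (-16380 + 275) = 20052 - 16105 = 3947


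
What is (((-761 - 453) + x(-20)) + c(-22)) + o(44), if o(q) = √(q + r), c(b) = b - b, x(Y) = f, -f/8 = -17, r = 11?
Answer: -1078 + √55 ≈ -1070.6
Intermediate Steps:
f = 136 (f = -8*(-17) = 136)
x(Y) = 136
c(b) = 0
o(q) = √(11 + q) (o(q) = √(q + 11) = √(11 + q))
(((-761 - 453) + x(-20)) + c(-22)) + o(44) = (((-761 - 453) + 136) + 0) + √(11 + 44) = ((-1214 + 136) + 0) + √55 = (-1078 + 0) + √55 = -1078 + √55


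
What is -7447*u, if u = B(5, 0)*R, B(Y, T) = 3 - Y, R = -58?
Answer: -863852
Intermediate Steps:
u = 116 (u = (3 - 1*5)*(-58) = (3 - 5)*(-58) = -2*(-58) = 116)
-7447*u = -7447*116 = -863852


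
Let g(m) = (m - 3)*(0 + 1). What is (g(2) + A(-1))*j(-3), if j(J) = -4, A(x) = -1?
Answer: 8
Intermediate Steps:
g(m) = -3 + m (g(m) = (-3 + m)*1 = -3 + m)
(g(2) + A(-1))*j(-3) = ((-3 + 2) - 1)*(-4) = (-1 - 1)*(-4) = -2*(-4) = 8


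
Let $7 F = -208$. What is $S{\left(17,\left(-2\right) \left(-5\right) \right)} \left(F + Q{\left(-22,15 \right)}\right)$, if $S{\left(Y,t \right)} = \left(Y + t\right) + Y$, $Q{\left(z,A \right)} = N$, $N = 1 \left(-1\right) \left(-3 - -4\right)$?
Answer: $- \frac{9460}{7} \approx -1351.4$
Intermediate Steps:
$F = - \frac{208}{7}$ ($F = \frac{1}{7} \left(-208\right) = - \frac{208}{7} \approx -29.714$)
$N = -1$ ($N = - (-3 + 4) = \left(-1\right) 1 = -1$)
$Q{\left(z,A \right)} = -1$
$S{\left(Y,t \right)} = t + 2 Y$
$S{\left(17,\left(-2\right) \left(-5\right) \right)} \left(F + Q{\left(-22,15 \right)}\right) = \left(\left(-2\right) \left(-5\right) + 2 \cdot 17\right) \left(- \frac{208}{7} - 1\right) = \left(10 + 34\right) \left(- \frac{215}{7}\right) = 44 \left(- \frac{215}{7}\right) = - \frac{9460}{7}$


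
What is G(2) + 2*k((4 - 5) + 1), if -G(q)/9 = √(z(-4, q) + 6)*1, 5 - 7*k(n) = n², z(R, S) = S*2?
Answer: 10/7 - 9*√10 ≈ -27.032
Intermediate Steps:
z(R, S) = 2*S
k(n) = 5/7 - n²/7
G(q) = -9*√(6 + 2*q) (G(q) = -9*√(2*q + 6) = -9*√(6 + 2*q))
G(2) + 2*k((4 - 5) + 1) = -9*√(6 + 2*2) + 2*(5/7 - ((4 - 5) + 1)²/7) = -9*√(6 + 4) + 2*(5/7 - (-1 + 1)²/7) = -9*√10 + 2*(5/7 - ⅐*0²) = -9*√10 + 2*(5/7 - ⅐*0) = -9*√10 + 2*(5/7 + 0) = -9*√10 + 2*(5/7) = -9*√10 + 10/7 = 10/7 - 9*√10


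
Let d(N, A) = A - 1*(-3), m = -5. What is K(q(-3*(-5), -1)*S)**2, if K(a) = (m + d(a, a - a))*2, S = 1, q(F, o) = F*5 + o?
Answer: 16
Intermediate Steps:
q(F, o) = o + 5*F (q(F, o) = 5*F + o = o + 5*F)
d(N, A) = 3 + A (d(N, A) = A + 3 = 3 + A)
K(a) = -4 (K(a) = (-5 + (3 + (a - a)))*2 = (-5 + (3 + 0))*2 = (-5 + 3)*2 = -2*2 = -4)
K(q(-3*(-5), -1)*S)**2 = (-4)**2 = 16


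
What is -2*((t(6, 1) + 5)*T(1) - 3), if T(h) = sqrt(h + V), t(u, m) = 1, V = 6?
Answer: 6 - 12*sqrt(7) ≈ -25.749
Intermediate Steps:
T(h) = sqrt(6 + h) (T(h) = sqrt(h + 6) = sqrt(6 + h))
-2*((t(6, 1) + 5)*T(1) - 3) = -2*((1 + 5)*sqrt(6 + 1) - 3) = -2*(6*sqrt(7) - 3) = -2*(-3 + 6*sqrt(7)) = 6 - 12*sqrt(7)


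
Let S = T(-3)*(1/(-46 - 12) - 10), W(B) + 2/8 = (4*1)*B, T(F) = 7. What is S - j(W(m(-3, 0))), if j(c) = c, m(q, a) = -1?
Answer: -7641/116 ≈ -65.871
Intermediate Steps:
W(B) = -¼ + 4*B (W(B) = -¼ + (4*1)*B = -¼ + 4*B)
S = -4067/58 (S = 7*(1/(-46 - 12) - 10) = 7*(1/(-58) - 10) = 7*(-1/58 - 10) = 7*(-581/58) = -4067/58 ≈ -70.121)
S - j(W(m(-3, 0))) = -4067/58 - (-¼ + 4*(-1)) = -4067/58 - (-¼ - 4) = -4067/58 - 1*(-17/4) = -4067/58 + 17/4 = -7641/116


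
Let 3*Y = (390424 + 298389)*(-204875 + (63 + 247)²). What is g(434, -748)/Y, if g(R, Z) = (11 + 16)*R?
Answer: -35154/74925634075 ≈ -4.6919e-7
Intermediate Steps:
g(R, Z) = 27*R
Y = -74925634075/3 (Y = ((390424 + 298389)*(-204875 + (63 + 247)²))/3 = (688813*(-204875 + 310²))/3 = (688813*(-204875 + 96100))/3 = (688813*(-108775))/3 = (⅓)*(-74925634075) = -74925634075/3 ≈ -2.4975e+10)
g(434, -748)/Y = (27*434)/(-74925634075/3) = 11718*(-3/74925634075) = -35154/74925634075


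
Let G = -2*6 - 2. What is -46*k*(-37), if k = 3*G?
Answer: -71484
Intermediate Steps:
G = -14 (G = -12 - 2 = -14)
k = -42 (k = 3*(-14) = -42)
-46*k*(-37) = -46*(-42)*(-37) = 1932*(-37) = -71484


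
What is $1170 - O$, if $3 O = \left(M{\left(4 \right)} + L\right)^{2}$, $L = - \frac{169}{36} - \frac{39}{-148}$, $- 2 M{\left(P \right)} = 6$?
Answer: $\frac{1532388959}{1330668} \approx 1151.6$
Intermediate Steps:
$M{\left(P \right)} = -3$ ($M{\left(P \right)} = \left(- \frac{1}{2}\right) 6 = -3$)
$L = - \frac{2951}{666}$ ($L = \left(-169\right) \frac{1}{36} - - \frac{39}{148} = - \frac{169}{36} + \frac{39}{148} = - \frac{2951}{666} \approx -4.4309$)
$O = \frac{24492601}{1330668}$ ($O = \frac{\left(-3 - \frac{2951}{666}\right)^{2}}{3} = \frac{\left(- \frac{4949}{666}\right)^{2}}{3} = \frac{1}{3} \cdot \frac{24492601}{443556} = \frac{24492601}{1330668} \approx 18.406$)
$1170 - O = 1170 - \frac{24492601}{1330668} = \frac{1532388959}{1330668}$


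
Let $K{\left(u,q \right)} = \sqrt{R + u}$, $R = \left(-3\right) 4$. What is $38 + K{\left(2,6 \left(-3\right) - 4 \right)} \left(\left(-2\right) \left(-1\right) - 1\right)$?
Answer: $38 + i \sqrt{10} \approx 38.0 + 3.1623 i$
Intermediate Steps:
$R = -12$
$K{\left(u,q \right)} = \sqrt{-12 + u}$
$38 + K{\left(2,6 \left(-3\right) - 4 \right)} \left(\left(-2\right) \left(-1\right) - 1\right) = 38 + \sqrt{-12 + 2} \left(\left(-2\right) \left(-1\right) - 1\right) = 38 + \sqrt{-10} \left(2 - 1\right) = 38 + i \sqrt{10} \cdot 1 = 38 + i \sqrt{10}$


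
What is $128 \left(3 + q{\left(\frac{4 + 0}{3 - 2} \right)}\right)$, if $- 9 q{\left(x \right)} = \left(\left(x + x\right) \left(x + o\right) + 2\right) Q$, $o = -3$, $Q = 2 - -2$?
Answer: $- \frac{1664}{9} \approx -184.89$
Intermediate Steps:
$Q = 4$ ($Q = 2 + 2 = 4$)
$q{\left(x \right)} = - \frac{8}{9} - \frac{8 x \left(-3 + x\right)}{9}$ ($q{\left(x \right)} = - \frac{\left(\left(x + x\right) \left(x - 3\right) + 2\right) 4}{9} = - \frac{\left(2 x \left(-3 + x\right) + 2\right) 4}{9} = - \frac{\left(2 + 2 x \left(-3 + x\right)\right) 4}{9} = - \frac{8 + 8 x \left(-3 + x\right)}{9} = - \frac{8}{9} - \frac{8 x \left(-3 + x\right)}{9}$)
$128 \left(3 + q{\left(\frac{4 + 0}{3 - 2} \right)}\right) = 128 \left(3 - \left(\frac{8}{9} + \frac{8 \frac{\left(4 + 0\right)^{2}}{\left(3 - 2\right)^{2}}}{9} - \frac{8 \left(4 + 0\right)}{3 \left(3 - 2\right)}\right)\right) = 128 \left(3 - \left(\frac{8}{9} + \frac{128}{9} - \frac{32}{3 \cdot 1}\right)\right) = 128 \left(3 - \left(\frac{8}{9} + \frac{128}{9} - \frac{32}{3} \cdot 1\right)\right) = 128 \left(3 - \left(- \frac{88}{9} + \frac{128}{9}\right)\right) = 128 \left(3 - \frac{40}{9}\right) = 128 \left(- \frac{13}{9}\right) = - \frac{1664}{9}$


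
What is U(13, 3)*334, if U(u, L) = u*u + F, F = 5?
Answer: 58116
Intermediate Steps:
U(u, L) = 5 + u² (U(u, L) = u*u + 5 = u² + 5 = 5 + u²)
U(13, 3)*334 = (5 + 13²)*334 = (5 + 169)*334 = 174*334 = 58116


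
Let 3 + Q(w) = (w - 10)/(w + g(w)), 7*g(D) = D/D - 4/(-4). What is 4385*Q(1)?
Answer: -43850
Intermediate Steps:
g(D) = 2/7 (g(D) = (D/D - 4/(-4))/7 = (1 - 4*(-¼))/7 = (1 + 1)/7 = (⅐)*2 = 2/7)
Q(w) = -3 + (-10 + w)/(2/7 + w) (Q(w) = -3 + (w - 10)/(w + 2/7) = -3 + (-10 + w)/(2/7 + w))
4385*Q(1) = 4385*(2*(-38 - 7*1)/(2 + 7*1)) = 4385*(2*(-38 - 7)/(2 + 7)) = 4385*(2*(-45)/9) = 4385*(2*(⅑)*(-45)) = 4385*(-10) = -43850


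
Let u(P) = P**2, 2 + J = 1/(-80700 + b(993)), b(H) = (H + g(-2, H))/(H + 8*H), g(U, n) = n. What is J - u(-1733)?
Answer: -2181284246727/726298 ≈ -3.0033e+6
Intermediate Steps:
b(H) = 2/9 (b(H) = (H + H)/(H + 8*H) = (2*H)/((9*H)) = (2*H)*(1/(9*H)) = 2/9)
J = -1452605/726298 (J = -2 + 1/(-80700 + 2/9) = -2 + 1/(-726298/9) = -2 - 9/726298 = -1452605/726298 ≈ -2.0000)
J - u(-1733) = -1452605/726298 - 1*(-1733)**2 = -1452605/726298 - 1*3003289 = -1452605/726298 - 3003289 = -2181284246727/726298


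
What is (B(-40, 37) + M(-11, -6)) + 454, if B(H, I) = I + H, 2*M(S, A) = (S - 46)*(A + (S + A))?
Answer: 2213/2 ≈ 1106.5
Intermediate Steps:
M(S, A) = (-46 + S)*(S + 2*A)/2 (M(S, A) = ((S - 46)*(A + (S + A)))/2 = ((-46 + S)*(A + (A + S)))/2 = ((-46 + S)*(S + 2*A))/2 = (-46 + S)*(S + 2*A)/2)
B(H, I) = H + I
(B(-40, 37) + M(-11, -6)) + 454 = ((-40 + 37) + ((½)*(-11)² - 46*(-6) - 23*(-11) - 6*(-11))) + 454 = (-3 + ((½)*121 + 276 + 253 + 66)) + 454 = (-3 + (121/2 + 276 + 253 + 66)) + 454 = (-3 + 1311/2) + 454 = 1305/2 + 454 = 2213/2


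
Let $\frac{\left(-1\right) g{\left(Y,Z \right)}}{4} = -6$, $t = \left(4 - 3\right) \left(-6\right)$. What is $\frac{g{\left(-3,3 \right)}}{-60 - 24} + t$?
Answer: $- \frac{44}{7} \approx -6.2857$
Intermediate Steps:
$t = -6$ ($t = 1 \left(-6\right) = -6$)
$g{\left(Y,Z \right)} = 24$ ($g{\left(Y,Z \right)} = \left(-4\right) \left(-6\right) = 24$)
$\frac{g{\left(-3,3 \right)}}{-60 - 24} + t = \frac{1}{-60 - 24} \cdot 24 - 6 = \frac{1}{-84} \cdot 24 - 6 = \left(- \frac{1}{84}\right) 24 - 6 = - \frac{2}{7} - 6 = - \frac{44}{7}$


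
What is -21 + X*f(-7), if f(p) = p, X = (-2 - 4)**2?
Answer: -273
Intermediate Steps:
X = 36 (X = (-6)**2 = 36)
-21 + X*f(-7) = -21 + 36*(-7) = -21 - 252 = -273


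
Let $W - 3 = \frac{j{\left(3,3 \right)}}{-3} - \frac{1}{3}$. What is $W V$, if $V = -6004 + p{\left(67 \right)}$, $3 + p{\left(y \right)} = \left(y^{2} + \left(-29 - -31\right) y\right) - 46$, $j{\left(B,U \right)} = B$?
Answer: $- \frac{7150}{3} \approx -2383.3$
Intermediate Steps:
$W = \frac{5}{3}$ ($W = 3 + \left(\frac{3}{-3} - \frac{1}{3}\right) = 3 + \left(3 \left(- \frac{1}{3}\right) - \frac{1}{3}\right) = 3 - \frac{4}{3} = \frac{5}{3} \approx 1.6667$)
$p{\left(y \right)} = -49 + y^{2} + 2 y$ ($p{\left(y \right)} = -3 - \left(46 - y^{2} - \left(-29 - -31\right) y\right) = -3 - \left(46 - y^{2} - \left(-29 + 31\right) y\right) = -3 - \left(46 - y^{2} - 2 y\right) = -3 + \left(-46 + y^{2} + 2 y\right) = -49 + y^{2} + 2 y$)
$V = -1430$ ($V = -6004 + \left(-49 + 67^{2} + 2 \cdot 67\right) = -6004 + \left(-49 + 4489 + 134\right) = -6004 + 4574 = -1430$)
$W V = \frac{5}{3} \left(-1430\right) = - \frac{7150}{3}$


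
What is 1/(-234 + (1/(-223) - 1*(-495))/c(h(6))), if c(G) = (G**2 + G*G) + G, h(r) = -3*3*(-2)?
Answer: -74259/17321414 ≈ -0.0042871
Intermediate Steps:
h(r) = 18 (h(r) = -9*(-2) = 18)
c(G) = G + 2*G**2 (c(G) = (G**2 + G**2) + G = 2*G**2 + G = G + 2*G**2)
1/(-234 + (1/(-223) - 1*(-495))/c(h(6))) = 1/(-234 + (1/(-223) - 1*(-495))/((18*(1 + 2*18)))) = 1/(-234 + (-1/223 + 495)/((18*(1 + 36)))) = 1/(-234 + 110384/(223*((18*37)))) = 1/(-234 + (110384/223)/666) = 1/(-234 + (110384/223)*(1/666)) = 1/(-234 + 55192/74259) = 1/(-17321414/74259) = -74259/17321414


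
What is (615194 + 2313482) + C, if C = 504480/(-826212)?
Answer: 201642229236/68851 ≈ 2.9287e+6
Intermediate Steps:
C = -42040/68851 (C = 504480*(-1/826212) = -42040/68851 ≈ -0.61059)
(615194 + 2313482) + C = (615194 + 2313482) - 42040/68851 = 2928676 - 42040/68851 = 201642229236/68851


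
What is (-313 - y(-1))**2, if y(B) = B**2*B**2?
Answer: 98596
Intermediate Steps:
y(B) = B**4
(-313 - y(-1))**2 = (-313 - 1*(-1)**4)**2 = (-313 - 1*1)**2 = (-313 - 1)**2 = (-314)**2 = 98596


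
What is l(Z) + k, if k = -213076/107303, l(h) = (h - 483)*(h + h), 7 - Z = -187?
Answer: -12032313072/107303 ≈ -1.1213e+5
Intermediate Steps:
Z = 194 (Z = 7 - 1*(-187) = 7 + 187 = 194)
l(h) = 2*h*(-483 + h) (l(h) = (-483 + h)*(2*h) = 2*h*(-483 + h))
k = -213076/107303 (k = -213076*1/107303 = -213076/107303 ≈ -1.9857)
l(Z) + k = 2*194*(-483 + 194) - 213076/107303 = 2*194*(-289) - 213076/107303 = -112132 - 213076/107303 = -12032313072/107303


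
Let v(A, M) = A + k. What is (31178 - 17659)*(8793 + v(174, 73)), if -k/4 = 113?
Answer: 115114285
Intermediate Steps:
k = -452 (k = -4*113 = -452)
v(A, M) = -452 + A (v(A, M) = A - 452 = -452 + A)
(31178 - 17659)*(8793 + v(174, 73)) = (31178 - 17659)*(8793 + (-452 + 174)) = 13519*(8793 - 278) = 13519*8515 = 115114285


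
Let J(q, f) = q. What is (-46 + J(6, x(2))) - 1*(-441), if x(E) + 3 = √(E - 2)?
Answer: 401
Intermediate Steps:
x(E) = -3 + √(-2 + E) (x(E) = -3 + √(E - 2) = -3 + √(-2 + E))
(-46 + J(6, x(2))) - 1*(-441) = (-46 + 6) - 1*(-441) = -40 + 441 = 401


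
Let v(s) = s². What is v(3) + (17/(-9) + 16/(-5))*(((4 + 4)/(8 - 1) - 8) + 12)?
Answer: -601/35 ≈ -17.171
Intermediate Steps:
v(3) + (17/(-9) + 16/(-5))*(((4 + 4)/(8 - 1) - 8) + 12) = 3² + (17/(-9) + 16/(-5))*(((4 + 4)/(8 - 1) - 8) + 12) = 9 + (17*(-⅑) + 16*(-⅕))*((8/7 - 8) + 12) = 9 + (-17/9 - 16/5)*((8*(⅐) - 8) + 12) = 9 - 229*((8/7 - 8) + 12)/45 = 9 - 229*(-48/7 + 12)/45 = 9 - 229/45*36/7 = 9 - 916/35 = -601/35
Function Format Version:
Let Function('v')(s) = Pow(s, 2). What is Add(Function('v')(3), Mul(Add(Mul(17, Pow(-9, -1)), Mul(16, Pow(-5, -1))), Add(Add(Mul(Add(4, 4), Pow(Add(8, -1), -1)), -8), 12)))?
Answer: Rational(-601, 35) ≈ -17.171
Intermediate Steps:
Add(Function('v')(3), Mul(Add(Mul(17, Pow(-9, -1)), Mul(16, Pow(-5, -1))), Add(Add(Mul(Add(4, 4), Pow(Add(8, -1), -1)), -8), 12))) = Add(Pow(3, 2), Mul(Add(Mul(17, Pow(-9, -1)), Mul(16, Pow(-5, -1))), Add(Add(Mul(Add(4, 4), Pow(Add(8, -1), -1)), -8), 12))) = Add(9, Mul(Add(Mul(17, Rational(-1, 9)), Mul(16, Rational(-1, 5))), Add(Add(Mul(8, Pow(7, -1)), -8), 12))) = Add(9, Mul(Add(Rational(-17, 9), Rational(-16, 5)), Add(Add(Mul(8, Rational(1, 7)), -8), 12))) = Add(9, Mul(Rational(-229, 45), Add(Add(Rational(8, 7), -8), 12))) = Add(9, Mul(Rational(-229, 45), Add(Rational(-48, 7), 12))) = Add(9, Mul(Rational(-229, 45), Rational(36, 7))) = Add(9, Rational(-916, 35)) = Rational(-601, 35)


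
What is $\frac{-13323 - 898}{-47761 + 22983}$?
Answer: $\frac{14221}{24778} \approx 0.57394$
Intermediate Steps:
$\frac{-13323 - 898}{-47761 + 22983} = - \frac{14221}{-24778} = \left(-14221\right) \left(- \frac{1}{24778}\right) = \frac{14221}{24778}$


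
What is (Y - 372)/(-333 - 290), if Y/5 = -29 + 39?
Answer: 46/89 ≈ 0.51685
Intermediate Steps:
Y = 50 (Y = 5*(-29 + 39) = 5*10 = 50)
(Y - 372)/(-333 - 290) = (50 - 372)/(-333 - 290) = -322/(-623) = -322*(-1/623) = 46/89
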